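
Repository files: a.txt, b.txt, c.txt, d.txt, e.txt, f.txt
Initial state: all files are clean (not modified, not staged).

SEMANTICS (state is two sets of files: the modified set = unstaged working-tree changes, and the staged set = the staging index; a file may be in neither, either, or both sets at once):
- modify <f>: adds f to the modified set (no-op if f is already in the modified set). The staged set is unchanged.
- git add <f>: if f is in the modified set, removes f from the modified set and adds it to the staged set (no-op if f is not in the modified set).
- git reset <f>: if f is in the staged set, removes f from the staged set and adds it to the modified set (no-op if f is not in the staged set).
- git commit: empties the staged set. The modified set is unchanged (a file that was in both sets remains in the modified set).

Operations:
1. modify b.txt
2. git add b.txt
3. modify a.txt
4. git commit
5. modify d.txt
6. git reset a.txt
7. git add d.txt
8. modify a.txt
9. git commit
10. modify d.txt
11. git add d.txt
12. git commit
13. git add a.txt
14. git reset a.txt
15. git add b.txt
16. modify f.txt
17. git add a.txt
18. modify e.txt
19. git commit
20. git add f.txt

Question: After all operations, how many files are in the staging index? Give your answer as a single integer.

Answer: 1

Derivation:
After op 1 (modify b.txt): modified={b.txt} staged={none}
After op 2 (git add b.txt): modified={none} staged={b.txt}
After op 3 (modify a.txt): modified={a.txt} staged={b.txt}
After op 4 (git commit): modified={a.txt} staged={none}
After op 5 (modify d.txt): modified={a.txt, d.txt} staged={none}
After op 6 (git reset a.txt): modified={a.txt, d.txt} staged={none}
After op 7 (git add d.txt): modified={a.txt} staged={d.txt}
After op 8 (modify a.txt): modified={a.txt} staged={d.txt}
After op 9 (git commit): modified={a.txt} staged={none}
After op 10 (modify d.txt): modified={a.txt, d.txt} staged={none}
After op 11 (git add d.txt): modified={a.txt} staged={d.txt}
After op 12 (git commit): modified={a.txt} staged={none}
After op 13 (git add a.txt): modified={none} staged={a.txt}
After op 14 (git reset a.txt): modified={a.txt} staged={none}
After op 15 (git add b.txt): modified={a.txt} staged={none}
After op 16 (modify f.txt): modified={a.txt, f.txt} staged={none}
After op 17 (git add a.txt): modified={f.txt} staged={a.txt}
After op 18 (modify e.txt): modified={e.txt, f.txt} staged={a.txt}
After op 19 (git commit): modified={e.txt, f.txt} staged={none}
After op 20 (git add f.txt): modified={e.txt} staged={f.txt}
Final staged set: {f.txt} -> count=1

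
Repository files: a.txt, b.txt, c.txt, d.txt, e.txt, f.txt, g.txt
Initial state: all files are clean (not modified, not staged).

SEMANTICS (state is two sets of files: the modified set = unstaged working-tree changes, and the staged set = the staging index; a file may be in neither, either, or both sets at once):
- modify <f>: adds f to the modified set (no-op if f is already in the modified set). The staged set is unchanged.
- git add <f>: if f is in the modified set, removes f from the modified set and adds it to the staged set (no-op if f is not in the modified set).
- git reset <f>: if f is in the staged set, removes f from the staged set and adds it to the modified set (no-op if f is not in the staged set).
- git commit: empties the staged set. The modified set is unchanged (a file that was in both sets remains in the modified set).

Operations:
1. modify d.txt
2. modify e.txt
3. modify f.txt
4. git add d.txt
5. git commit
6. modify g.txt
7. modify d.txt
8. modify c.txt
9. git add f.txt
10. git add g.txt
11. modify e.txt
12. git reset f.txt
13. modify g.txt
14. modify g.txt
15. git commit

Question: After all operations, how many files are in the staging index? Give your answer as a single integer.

After op 1 (modify d.txt): modified={d.txt} staged={none}
After op 2 (modify e.txt): modified={d.txt, e.txt} staged={none}
After op 3 (modify f.txt): modified={d.txt, e.txt, f.txt} staged={none}
After op 4 (git add d.txt): modified={e.txt, f.txt} staged={d.txt}
After op 5 (git commit): modified={e.txt, f.txt} staged={none}
After op 6 (modify g.txt): modified={e.txt, f.txt, g.txt} staged={none}
After op 7 (modify d.txt): modified={d.txt, e.txt, f.txt, g.txt} staged={none}
After op 8 (modify c.txt): modified={c.txt, d.txt, e.txt, f.txt, g.txt} staged={none}
After op 9 (git add f.txt): modified={c.txt, d.txt, e.txt, g.txt} staged={f.txt}
After op 10 (git add g.txt): modified={c.txt, d.txt, e.txt} staged={f.txt, g.txt}
After op 11 (modify e.txt): modified={c.txt, d.txt, e.txt} staged={f.txt, g.txt}
After op 12 (git reset f.txt): modified={c.txt, d.txt, e.txt, f.txt} staged={g.txt}
After op 13 (modify g.txt): modified={c.txt, d.txt, e.txt, f.txt, g.txt} staged={g.txt}
After op 14 (modify g.txt): modified={c.txt, d.txt, e.txt, f.txt, g.txt} staged={g.txt}
After op 15 (git commit): modified={c.txt, d.txt, e.txt, f.txt, g.txt} staged={none}
Final staged set: {none} -> count=0

Answer: 0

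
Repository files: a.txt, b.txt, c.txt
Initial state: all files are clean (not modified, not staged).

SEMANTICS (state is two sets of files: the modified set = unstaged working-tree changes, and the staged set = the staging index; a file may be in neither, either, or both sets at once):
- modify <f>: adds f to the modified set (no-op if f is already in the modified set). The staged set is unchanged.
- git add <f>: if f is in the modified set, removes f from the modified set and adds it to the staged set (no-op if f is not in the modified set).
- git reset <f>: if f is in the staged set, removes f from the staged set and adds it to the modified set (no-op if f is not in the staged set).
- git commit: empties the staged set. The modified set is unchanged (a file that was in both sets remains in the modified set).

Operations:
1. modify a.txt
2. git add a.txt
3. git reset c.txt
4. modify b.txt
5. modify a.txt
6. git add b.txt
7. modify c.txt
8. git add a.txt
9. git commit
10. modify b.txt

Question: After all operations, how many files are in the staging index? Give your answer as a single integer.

After op 1 (modify a.txt): modified={a.txt} staged={none}
After op 2 (git add a.txt): modified={none} staged={a.txt}
After op 3 (git reset c.txt): modified={none} staged={a.txt}
After op 4 (modify b.txt): modified={b.txt} staged={a.txt}
After op 5 (modify a.txt): modified={a.txt, b.txt} staged={a.txt}
After op 6 (git add b.txt): modified={a.txt} staged={a.txt, b.txt}
After op 7 (modify c.txt): modified={a.txt, c.txt} staged={a.txt, b.txt}
After op 8 (git add a.txt): modified={c.txt} staged={a.txt, b.txt}
After op 9 (git commit): modified={c.txt} staged={none}
After op 10 (modify b.txt): modified={b.txt, c.txt} staged={none}
Final staged set: {none} -> count=0

Answer: 0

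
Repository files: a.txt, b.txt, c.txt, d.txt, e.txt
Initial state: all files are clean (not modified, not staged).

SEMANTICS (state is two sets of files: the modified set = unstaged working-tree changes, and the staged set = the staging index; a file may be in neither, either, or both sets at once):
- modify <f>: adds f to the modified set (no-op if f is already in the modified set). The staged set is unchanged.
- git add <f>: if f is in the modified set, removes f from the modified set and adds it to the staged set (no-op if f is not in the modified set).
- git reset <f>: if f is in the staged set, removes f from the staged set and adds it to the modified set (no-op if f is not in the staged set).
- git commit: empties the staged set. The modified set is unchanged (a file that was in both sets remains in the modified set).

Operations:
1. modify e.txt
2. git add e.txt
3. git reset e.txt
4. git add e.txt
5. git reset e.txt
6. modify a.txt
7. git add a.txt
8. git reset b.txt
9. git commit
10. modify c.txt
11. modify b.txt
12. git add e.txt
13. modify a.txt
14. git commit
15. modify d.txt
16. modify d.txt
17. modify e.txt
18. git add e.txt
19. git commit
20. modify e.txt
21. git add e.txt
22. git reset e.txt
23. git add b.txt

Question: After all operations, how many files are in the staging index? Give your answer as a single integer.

After op 1 (modify e.txt): modified={e.txt} staged={none}
After op 2 (git add e.txt): modified={none} staged={e.txt}
After op 3 (git reset e.txt): modified={e.txt} staged={none}
After op 4 (git add e.txt): modified={none} staged={e.txt}
After op 5 (git reset e.txt): modified={e.txt} staged={none}
After op 6 (modify a.txt): modified={a.txt, e.txt} staged={none}
After op 7 (git add a.txt): modified={e.txt} staged={a.txt}
After op 8 (git reset b.txt): modified={e.txt} staged={a.txt}
After op 9 (git commit): modified={e.txt} staged={none}
After op 10 (modify c.txt): modified={c.txt, e.txt} staged={none}
After op 11 (modify b.txt): modified={b.txt, c.txt, e.txt} staged={none}
After op 12 (git add e.txt): modified={b.txt, c.txt} staged={e.txt}
After op 13 (modify a.txt): modified={a.txt, b.txt, c.txt} staged={e.txt}
After op 14 (git commit): modified={a.txt, b.txt, c.txt} staged={none}
After op 15 (modify d.txt): modified={a.txt, b.txt, c.txt, d.txt} staged={none}
After op 16 (modify d.txt): modified={a.txt, b.txt, c.txt, d.txt} staged={none}
After op 17 (modify e.txt): modified={a.txt, b.txt, c.txt, d.txt, e.txt} staged={none}
After op 18 (git add e.txt): modified={a.txt, b.txt, c.txt, d.txt} staged={e.txt}
After op 19 (git commit): modified={a.txt, b.txt, c.txt, d.txt} staged={none}
After op 20 (modify e.txt): modified={a.txt, b.txt, c.txt, d.txt, e.txt} staged={none}
After op 21 (git add e.txt): modified={a.txt, b.txt, c.txt, d.txt} staged={e.txt}
After op 22 (git reset e.txt): modified={a.txt, b.txt, c.txt, d.txt, e.txt} staged={none}
After op 23 (git add b.txt): modified={a.txt, c.txt, d.txt, e.txt} staged={b.txt}
Final staged set: {b.txt} -> count=1

Answer: 1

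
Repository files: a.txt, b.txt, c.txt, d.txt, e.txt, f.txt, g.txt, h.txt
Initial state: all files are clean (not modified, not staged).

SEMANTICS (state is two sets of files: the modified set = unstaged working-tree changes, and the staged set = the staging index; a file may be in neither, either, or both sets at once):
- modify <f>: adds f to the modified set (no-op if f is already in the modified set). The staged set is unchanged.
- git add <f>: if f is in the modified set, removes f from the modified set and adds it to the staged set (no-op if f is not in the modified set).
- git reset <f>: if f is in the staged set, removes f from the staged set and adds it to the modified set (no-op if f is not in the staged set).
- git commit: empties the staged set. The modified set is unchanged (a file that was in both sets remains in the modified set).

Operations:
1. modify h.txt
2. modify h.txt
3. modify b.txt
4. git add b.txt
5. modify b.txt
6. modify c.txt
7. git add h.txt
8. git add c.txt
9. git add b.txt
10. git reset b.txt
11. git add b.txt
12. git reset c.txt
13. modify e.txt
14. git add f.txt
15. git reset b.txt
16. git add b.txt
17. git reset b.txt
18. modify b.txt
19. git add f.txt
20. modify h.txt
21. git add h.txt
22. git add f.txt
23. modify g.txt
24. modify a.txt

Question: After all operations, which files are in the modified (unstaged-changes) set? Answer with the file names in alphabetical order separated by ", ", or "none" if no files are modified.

After op 1 (modify h.txt): modified={h.txt} staged={none}
After op 2 (modify h.txt): modified={h.txt} staged={none}
After op 3 (modify b.txt): modified={b.txt, h.txt} staged={none}
After op 4 (git add b.txt): modified={h.txt} staged={b.txt}
After op 5 (modify b.txt): modified={b.txt, h.txt} staged={b.txt}
After op 6 (modify c.txt): modified={b.txt, c.txt, h.txt} staged={b.txt}
After op 7 (git add h.txt): modified={b.txt, c.txt} staged={b.txt, h.txt}
After op 8 (git add c.txt): modified={b.txt} staged={b.txt, c.txt, h.txt}
After op 9 (git add b.txt): modified={none} staged={b.txt, c.txt, h.txt}
After op 10 (git reset b.txt): modified={b.txt} staged={c.txt, h.txt}
After op 11 (git add b.txt): modified={none} staged={b.txt, c.txt, h.txt}
After op 12 (git reset c.txt): modified={c.txt} staged={b.txt, h.txt}
After op 13 (modify e.txt): modified={c.txt, e.txt} staged={b.txt, h.txt}
After op 14 (git add f.txt): modified={c.txt, e.txt} staged={b.txt, h.txt}
After op 15 (git reset b.txt): modified={b.txt, c.txt, e.txt} staged={h.txt}
After op 16 (git add b.txt): modified={c.txt, e.txt} staged={b.txt, h.txt}
After op 17 (git reset b.txt): modified={b.txt, c.txt, e.txt} staged={h.txt}
After op 18 (modify b.txt): modified={b.txt, c.txt, e.txt} staged={h.txt}
After op 19 (git add f.txt): modified={b.txt, c.txt, e.txt} staged={h.txt}
After op 20 (modify h.txt): modified={b.txt, c.txt, e.txt, h.txt} staged={h.txt}
After op 21 (git add h.txt): modified={b.txt, c.txt, e.txt} staged={h.txt}
After op 22 (git add f.txt): modified={b.txt, c.txt, e.txt} staged={h.txt}
After op 23 (modify g.txt): modified={b.txt, c.txt, e.txt, g.txt} staged={h.txt}
After op 24 (modify a.txt): modified={a.txt, b.txt, c.txt, e.txt, g.txt} staged={h.txt}

Answer: a.txt, b.txt, c.txt, e.txt, g.txt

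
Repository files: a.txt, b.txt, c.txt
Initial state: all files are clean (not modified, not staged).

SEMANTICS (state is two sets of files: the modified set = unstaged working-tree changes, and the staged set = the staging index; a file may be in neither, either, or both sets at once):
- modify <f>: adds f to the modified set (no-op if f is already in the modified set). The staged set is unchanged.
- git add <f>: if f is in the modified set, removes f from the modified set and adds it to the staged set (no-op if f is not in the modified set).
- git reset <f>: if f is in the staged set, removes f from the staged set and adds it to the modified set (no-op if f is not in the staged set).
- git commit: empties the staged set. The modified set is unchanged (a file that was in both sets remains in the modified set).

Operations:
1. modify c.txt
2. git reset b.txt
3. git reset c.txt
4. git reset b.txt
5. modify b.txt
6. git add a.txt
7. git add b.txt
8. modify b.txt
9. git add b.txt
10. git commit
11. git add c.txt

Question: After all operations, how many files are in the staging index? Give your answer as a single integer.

After op 1 (modify c.txt): modified={c.txt} staged={none}
After op 2 (git reset b.txt): modified={c.txt} staged={none}
After op 3 (git reset c.txt): modified={c.txt} staged={none}
After op 4 (git reset b.txt): modified={c.txt} staged={none}
After op 5 (modify b.txt): modified={b.txt, c.txt} staged={none}
After op 6 (git add a.txt): modified={b.txt, c.txt} staged={none}
After op 7 (git add b.txt): modified={c.txt} staged={b.txt}
After op 8 (modify b.txt): modified={b.txt, c.txt} staged={b.txt}
After op 9 (git add b.txt): modified={c.txt} staged={b.txt}
After op 10 (git commit): modified={c.txt} staged={none}
After op 11 (git add c.txt): modified={none} staged={c.txt}
Final staged set: {c.txt} -> count=1

Answer: 1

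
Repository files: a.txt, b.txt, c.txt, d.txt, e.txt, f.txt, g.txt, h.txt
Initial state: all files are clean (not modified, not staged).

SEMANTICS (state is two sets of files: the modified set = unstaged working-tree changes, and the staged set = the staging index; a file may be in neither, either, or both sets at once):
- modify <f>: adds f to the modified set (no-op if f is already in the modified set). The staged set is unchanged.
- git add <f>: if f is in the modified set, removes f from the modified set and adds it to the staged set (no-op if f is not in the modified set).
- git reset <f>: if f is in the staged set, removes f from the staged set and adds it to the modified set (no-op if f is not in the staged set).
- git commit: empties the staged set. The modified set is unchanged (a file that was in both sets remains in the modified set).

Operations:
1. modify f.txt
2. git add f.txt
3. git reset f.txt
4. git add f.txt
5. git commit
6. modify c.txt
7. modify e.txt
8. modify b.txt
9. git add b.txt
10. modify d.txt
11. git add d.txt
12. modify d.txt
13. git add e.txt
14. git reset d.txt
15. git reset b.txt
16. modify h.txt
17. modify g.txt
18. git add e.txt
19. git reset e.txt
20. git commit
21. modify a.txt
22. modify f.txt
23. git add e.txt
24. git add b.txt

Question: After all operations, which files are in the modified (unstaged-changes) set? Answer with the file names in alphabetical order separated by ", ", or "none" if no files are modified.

Answer: a.txt, c.txt, d.txt, f.txt, g.txt, h.txt

Derivation:
After op 1 (modify f.txt): modified={f.txt} staged={none}
After op 2 (git add f.txt): modified={none} staged={f.txt}
After op 3 (git reset f.txt): modified={f.txt} staged={none}
After op 4 (git add f.txt): modified={none} staged={f.txt}
After op 5 (git commit): modified={none} staged={none}
After op 6 (modify c.txt): modified={c.txt} staged={none}
After op 7 (modify e.txt): modified={c.txt, e.txt} staged={none}
After op 8 (modify b.txt): modified={b.txt, c.txt, e.txt} staged={none}
After op 9 (git add b.txt): modified={c.txt, e.txt} staged={b.txt}
After op 10 (modify d.txt): modified={c.txt, d.txt, e.txt} staged={b.txt}
After op 11 (git add d.txt): modified={c.txt, e.txt} staged={b.txt, d.txt}
After op 12 (modify d.txt): modified={c.txt, d.txt, e.txt} staged={b.txt, d.txt}
After op 13 (git add e.txt): modified={c.txt, d.txt} staged={b.txt, d.txt, e.txt}
After op 14 (git reset d.txt): modified={c.txt, d.txt} staged={b.txt, e.txt}
After op 15 (git reset b.txt): modified={b.txt, c.txt, d.txt} staged={e.txt}
After op 16 (modify h.txt): modified={b.txt, c.txt, d.txt, h.txt} staged={e.txt}
After op 17 (modify g.txt): modified={b.txt, c.txt, d.txt, g.txt, h.txt} staged={e.txt}
After op 18 (git add e.txt): modified={b.txt, c.txt, d.txt, g.txt, h.txt} staged={e.txt}
After op 19 (git reset e.txt): modified={b.txt, c.txt, d.txt, e.txt, g.txt, h.txt} staged={none}
After op 20 (git commit): modified={b.txt, c.txt, d.txt, e.txt, g.txt, h.txt} staged={none}
After op 21 (modify a.txt): modified={a.txt, b.txt, c.txt, d.txt, e.txt, g.txt, h.txt} staged={none}
After op 22 (modify f.txt): modified={a.txt, b.txt, c.txt, d.txt, e.txt, f.txt, g.txt, h.txt} staged={none}
After op 23 (git add e.txt): modified={a.txt, b.txt, c.txt, d.txt, f.txt, g.txt, h.txt} staged={e.txt}
After op 24 (git add b.txt): modified={a.txt, c.txt, d.txt, f.txt, g.txt, h.txt} staged={b.txt, e.txt}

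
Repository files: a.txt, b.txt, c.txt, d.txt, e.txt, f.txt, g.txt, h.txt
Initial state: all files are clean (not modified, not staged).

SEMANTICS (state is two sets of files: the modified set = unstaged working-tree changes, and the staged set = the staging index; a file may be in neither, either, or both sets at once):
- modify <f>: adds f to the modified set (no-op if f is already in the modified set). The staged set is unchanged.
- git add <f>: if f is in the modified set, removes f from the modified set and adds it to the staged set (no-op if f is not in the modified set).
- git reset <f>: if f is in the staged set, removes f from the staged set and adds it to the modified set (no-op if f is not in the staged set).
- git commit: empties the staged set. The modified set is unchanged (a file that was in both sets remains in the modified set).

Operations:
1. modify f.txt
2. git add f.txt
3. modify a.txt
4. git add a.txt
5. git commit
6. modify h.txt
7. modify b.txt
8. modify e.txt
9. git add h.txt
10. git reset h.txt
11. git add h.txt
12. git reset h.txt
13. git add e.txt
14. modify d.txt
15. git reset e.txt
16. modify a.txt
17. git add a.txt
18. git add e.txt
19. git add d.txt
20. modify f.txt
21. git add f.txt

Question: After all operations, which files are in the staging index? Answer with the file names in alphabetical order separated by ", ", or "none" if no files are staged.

Answer: a.txt, d.txt, e.txt, f.txt

Derivation:
After op 1 (modify f.txt): modified={f.txt} staged={none}
After op 2 (git add f.txt): modified={none} staged={f.txt}
After op 3 (modify a.txt): modified={a.txt} staged={f.txt}
After op 4 (git add a.txt): modified={none} staged={a.txt, f.txt}
After op 5 (git commit): modified={none} staged={none}
After op 6 (modify h.txt): modified={h.txt} staged={none}
After op 7 (modify b.txt): modified={b.txt, h.txt} staged={none}
After op 8 (modify e.txt): modified={b.txt, e.txt, h.txt} staged={none}
After op 9 (git add h.txt): modified={b.txt, e.txt} staged={h.txt}
After op 10 (git reset h.txt): modified={b.txt, e.txt, h.txt} staged={none}
After op 11 (git add h.txt): modified={b.txt, e.txt} staged={h.txt}
After op 12 (git reset h.txt): modified={b.txt, e.txt, h.txt} staged={none}
After op 13 (git add e.txt): modified={b.txt, h.txt} staged={e.txt}
After op 14 (modify d.txt): modified={b.txt, d.txt, h.txt} staged={e.txt}
After op 15 (git reset e.txt): modified={b.txt, d.txt, e.txt, h.txt} staged={none}
After op 16 (modify a.txt): modified={a.txt, b.txt, d.txt, e.txt, h.txt} staged={none}
After op 17 (git add a.txt): modified={b.txt, d.txt, e.txt, h.txt} staged={a.txt}
After op 18 (git add e.txt): modified={b.txt, d.txt, h.txt} staged={a.txt, e.txt}
After op 19 (git add d.txt): modified={b.txt, h.txt} staged={a.txt, d.txt, e.txt}
After op 20 (modify f.txt): modified={b.txt, f.txt, h.txt} staged={a.txt, d.txt, e.txt}
After op 21 (git add f.txt): modified={b.txt, h.txt} staged={a.txt, d.txt, e.txt, f.txt}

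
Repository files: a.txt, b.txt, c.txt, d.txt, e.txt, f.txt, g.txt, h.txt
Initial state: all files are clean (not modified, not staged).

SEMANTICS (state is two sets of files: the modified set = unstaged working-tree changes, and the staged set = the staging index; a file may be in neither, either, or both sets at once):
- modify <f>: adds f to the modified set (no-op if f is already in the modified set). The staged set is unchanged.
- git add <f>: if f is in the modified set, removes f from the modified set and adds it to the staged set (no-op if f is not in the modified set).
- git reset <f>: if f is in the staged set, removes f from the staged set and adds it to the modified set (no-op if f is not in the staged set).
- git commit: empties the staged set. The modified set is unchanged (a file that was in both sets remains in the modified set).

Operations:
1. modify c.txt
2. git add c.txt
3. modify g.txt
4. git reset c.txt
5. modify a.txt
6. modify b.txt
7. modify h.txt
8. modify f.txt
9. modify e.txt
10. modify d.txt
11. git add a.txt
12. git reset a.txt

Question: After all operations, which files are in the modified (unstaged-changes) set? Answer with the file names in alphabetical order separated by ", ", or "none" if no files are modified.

After op 1 (modify c.txt): modified={c.txt} staged={none}
After op 2 (git add c.txt): modified={none} staged={c.txt}
After op 3 (modify g.txt): modified={g.txt} staged={c.txt}
After op 4 (git reset c.txt): modified={c.txt, g.txt} staged={none}
After op 5 (modify a.txt): modified={a.txt, c.txt, g.txt} staged={none}
After op 6 (modify b.txt): modified={a.txt, b.txt, c.txt, g.txt} staged={none}
After op 7 (modify h.txt): modified={a.txt, b.txt, c.txt, g.txt, h.txt} staged={none}
After op 8 (modify f.txt): modified={a.txt, b.txt, c.txt, f.txt, g.txt, h.txt} staged={none}
After op 9 (modify e.txt): modified={a.txt, b.txt, c.txt, e.txt, f.txt, g.txt, h.txt} staged={none}
After op 10 (modify d.txt): modified={a.txt, b.txt, c.txt, d.txt, e.txt, f.txt, g.txt, h.txt} staged={none}
After op 11 (git add a.txt): modified={b.txt, c.txt, d.txt, e.txt, f.txt, g.txt, h.txt} staged={a.txt}
After op 12 (git reset a.txt): modified={a.txt, b.txt, c.txt, d.txt, e.txt, f.txt, g.txt, h.txt} staged={none}

Answer: a.txt, b.txt, c.txt, d.txt, e.txt, f.txt, g.txt, h.txt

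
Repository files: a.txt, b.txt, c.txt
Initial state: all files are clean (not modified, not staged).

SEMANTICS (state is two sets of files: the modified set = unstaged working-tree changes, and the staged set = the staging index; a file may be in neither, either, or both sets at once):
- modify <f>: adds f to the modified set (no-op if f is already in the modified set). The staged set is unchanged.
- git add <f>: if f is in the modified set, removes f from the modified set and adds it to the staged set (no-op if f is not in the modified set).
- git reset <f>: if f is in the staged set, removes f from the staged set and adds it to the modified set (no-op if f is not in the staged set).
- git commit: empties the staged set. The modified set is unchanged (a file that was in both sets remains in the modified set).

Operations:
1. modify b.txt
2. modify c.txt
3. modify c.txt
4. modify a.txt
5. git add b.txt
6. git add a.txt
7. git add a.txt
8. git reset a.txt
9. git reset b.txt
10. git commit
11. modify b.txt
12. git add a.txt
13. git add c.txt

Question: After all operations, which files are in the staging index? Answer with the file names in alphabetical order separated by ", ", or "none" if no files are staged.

Answer: a.txt, c.txt

Derivation:
After op 1 (modify b.txt): modified={b.txt} staged={none}
After op 2 (modify c.txt): modified={b.txt, c.txt} staged={none}
After op 3 (modify c.txt): modified={b.txt, c.txt} staged={none}
After op 4 (modify a.txt): modified={a.txt, b.txt, c.txt} staged={none}
After op 5 (git add b.txt): modified={a.txt, c.txt} staged={b.txt}
After op 6 (git add a.txt): modified={c.txt} staged={a.txt, b.txt}
After op 7 (git add a.txt): modified={c.txt} staged={a.txt, b.txt}
After op 8 (git reset a.txt): modified={a.txt, c.txt} staged={b.txt}
After op 9 (git reset b.txt): modified={a.txt, b.txt, c.txt} staged={none}
After op 10 (git commit): modified={a.txt, b.txt, c.txt} staged={none}
After op 11 (modify b.txt): modified={a.txt, b.txt, c.txt} staged={none}
After op 12 (git add a.txt): modified={b.txt, c.txt} staged={a.txt}
After op 13 (git add c.txt): modified={b.txt} staged={a.txt, c.txt}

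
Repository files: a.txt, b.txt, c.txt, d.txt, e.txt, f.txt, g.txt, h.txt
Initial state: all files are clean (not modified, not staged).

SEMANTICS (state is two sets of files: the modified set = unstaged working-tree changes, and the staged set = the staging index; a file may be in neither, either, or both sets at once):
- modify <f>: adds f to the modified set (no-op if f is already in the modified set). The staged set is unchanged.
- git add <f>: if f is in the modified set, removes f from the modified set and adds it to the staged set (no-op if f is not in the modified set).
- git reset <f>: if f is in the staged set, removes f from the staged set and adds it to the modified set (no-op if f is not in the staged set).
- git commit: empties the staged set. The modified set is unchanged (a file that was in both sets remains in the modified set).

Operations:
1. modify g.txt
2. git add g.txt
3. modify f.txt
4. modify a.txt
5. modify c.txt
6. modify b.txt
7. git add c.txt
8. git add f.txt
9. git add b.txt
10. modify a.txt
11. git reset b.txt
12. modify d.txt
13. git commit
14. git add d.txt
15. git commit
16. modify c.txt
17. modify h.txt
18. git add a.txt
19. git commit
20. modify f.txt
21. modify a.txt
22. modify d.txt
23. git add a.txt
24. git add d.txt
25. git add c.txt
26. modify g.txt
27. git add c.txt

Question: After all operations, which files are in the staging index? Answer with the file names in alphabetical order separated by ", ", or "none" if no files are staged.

After op 1 (modify g.txt): modified={g.txt} staged={none}
After op 2 (git add g.txt): modified={none} staged={g.txt}
After op 3 (modify f.txt): modified={f.txt} staged={g.txt}
After op 4 (modify a.txt): modified={a.txt, f.txt} staged={g.txt}
After op 5 (modify c.txt): modified={a.txt, c.txt, f.txt} staged={g.txt}
After op 6 (modify b.txt): modified={a.txt, b.txt, c.txt, f.txt} staged={g.txt}
After op 7 (git add c.txt): modified={a.txt, b.txt, f.txt} staged={c.txt, g.txt}
After op 8 (git add f.txt): modified={a.txt, b.txt} staged={c.txt, f.txt, g.txt}
After op 9 (git add b.txt): modified={a.txt} staged={b.txt, c.txt, f.txt, g.txt}
After op 10 (modify a.txt): modified={a.txt} staged={b.txt, c.txt, f.txt, g.txt}
After op 11 (git reset b.txt): modified={a.txt, b.txt} staged={c.txt, f.txt, g.txt}
After op 12 (modify d.txt): modified={a.txt, b.txt, d.txt} staged={c.txt, f.txt, g.txt}
After op 13 (git commit): modified={a.txt, b.txt, d.txt} staged={none}
After op 14 (git add d.txt): modified={a.txt, b.txt} staged={d.txt}
After op 15 (git commit): modified={a.txt, b.txt} staged={none}
After op 16 (modify c.txt): modified={a.txt, b.txt, c.txt} staged={none}
After op 17 (modify h.txt): modified={a.txt, b.txt, c.txt, h.txt} staged={none}
After op 18 (git add a.txt): modified={b.txt, c.txt, h.txt} staged={a.txt}
After op 19 (git commit): modified={b.txt, c.txt, h.txt} staged={none}
After op 20 (modify f.txt): modified={b.txt, c.txt, f.txt, h.txt} staged={none}
After op 21 (modify a.txt): modified={a.txt, b.txt, c.txt, f.txt, h.txt} staged={none}
After op 22 (modify d.txt): modified={a.txt, b.txt, c.txt, d.txt, f.txt, h.txt} staged={none}
After op 23 (git add a.txt): modified={b.txt, c.txt, d.txt, f.txt, h.txt} staged={a.txt}
After op 24 (git add d.txt): modified={b.txt, c.txt, f.txt, h.txt} staged={a.txt, d.txt}
After op 25 (git add c.txt): modified={b.txt, f.txt, h.txt} staged={a.txt, c.txt, d.txt}
After op 26 (modify g.txt): modified={b.txt, f.txt, g.txt, h.txt} staged={a.txt, c.txt, d.txt}
After op 27 (git add c.txt): modified={b.txt, f.txt, g.txt, h.txt} staged={a.txt, c.txt, d.txt}

Answer: a.txt, c.txt, d.txt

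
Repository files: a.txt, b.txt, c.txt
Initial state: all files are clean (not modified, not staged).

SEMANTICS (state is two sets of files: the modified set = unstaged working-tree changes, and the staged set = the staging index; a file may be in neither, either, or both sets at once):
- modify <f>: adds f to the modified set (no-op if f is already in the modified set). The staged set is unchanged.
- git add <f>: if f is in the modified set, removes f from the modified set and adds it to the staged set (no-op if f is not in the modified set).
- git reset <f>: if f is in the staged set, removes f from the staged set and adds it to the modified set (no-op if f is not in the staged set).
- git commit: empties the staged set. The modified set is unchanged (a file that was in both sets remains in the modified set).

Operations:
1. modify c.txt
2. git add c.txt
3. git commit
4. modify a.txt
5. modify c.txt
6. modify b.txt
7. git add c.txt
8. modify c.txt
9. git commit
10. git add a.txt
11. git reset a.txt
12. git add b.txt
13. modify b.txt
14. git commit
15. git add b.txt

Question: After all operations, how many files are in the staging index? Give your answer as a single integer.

After op 1 (modify c.txt): modified={c.txt} staged={none}
After op 2 (git add c.txt): modified={none} staged={c.txt}
After op 3 (git commit): modified={none} staged={none}
After op 4 (modify a.txt): modified={a.txt} staged={none}
After op 5 (modify c.txt): modified={a.txt, c.txt} staged={none}
After op 6 (modify b.txt): modified={a.txt, b.txt, c.txt} staged={none}
After op 7 (git add c.txt): modified={a.txt, b.txt} staged={c.txt}
After op 8 (modify c.txt): modified={a.txt, b.txt, c.txt} staged={c.txt}
After op 9 (git commit): modified={a.txt, b.txt, c.txt} staged={none}
After op 10 (git add a.txt): modified={b.txt, c.txt} staged={a.txt}
After op 11 (git reset a.txt): modified={a.txt, b.txt, c.txt} staged={none}
After op 12 (git add b.txt): modified={a.txt, c.txt} staged={b.txt}
After op 13 (modify b.txt): modified={a.txt, b.txt, c.txt} staged={b.txt}
After op 14 (git commit): modified={a.txt, b.txt, c.txt} staged={none}
After op 15 (git add b.txt): modified={a.txt, c.txt} staged={b.txt}
Final staged set: {b.txt} -> count=1

Answer: 1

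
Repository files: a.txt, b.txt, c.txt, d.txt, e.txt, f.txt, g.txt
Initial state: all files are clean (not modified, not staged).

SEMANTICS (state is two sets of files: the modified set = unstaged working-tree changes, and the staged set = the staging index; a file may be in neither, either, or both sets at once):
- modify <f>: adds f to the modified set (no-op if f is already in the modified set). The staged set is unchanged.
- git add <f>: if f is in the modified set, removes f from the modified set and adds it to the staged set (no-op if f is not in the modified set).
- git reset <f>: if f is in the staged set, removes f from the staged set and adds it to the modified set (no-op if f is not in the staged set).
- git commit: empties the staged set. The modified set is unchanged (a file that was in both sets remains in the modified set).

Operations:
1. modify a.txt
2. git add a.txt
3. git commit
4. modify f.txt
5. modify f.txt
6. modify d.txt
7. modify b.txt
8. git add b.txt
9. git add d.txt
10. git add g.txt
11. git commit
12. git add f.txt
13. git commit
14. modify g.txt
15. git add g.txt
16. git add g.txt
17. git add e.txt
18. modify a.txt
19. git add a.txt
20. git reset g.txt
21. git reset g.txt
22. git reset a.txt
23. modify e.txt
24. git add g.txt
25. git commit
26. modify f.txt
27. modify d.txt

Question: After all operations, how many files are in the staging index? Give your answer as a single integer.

Answer: 0

Derivation:
After op 1 (modify a.txt): modified={a.txt} staged={none}
After op 2 (git add a.txt): modified={none} staged={a.txt}
After op 3 (git commit): modified={none} staged={none}
After op 4 (modify f.txt): modified={f.txt} staged={none}
After op 5 (modify f.txt): modified={f.txt} staged={none}
After op 6 (modify d.txt): modified={d.txt, f.txt} staged={none}
After op 7 (modify b.txt): modified={b.txt, d.txt, f.txt} staged={none}
After op 8 (git add b.txt): modified={d.txt, f.txt} staged={b.txt}
After op 9 (git add d.txt): modified={f.txt} staged={b.txt, d.txt}
After op 10 (git add g.txt): modified={f.txt} staged={b.txt, d.txt}
After op 11 (git commit): modified={f.txt} staged={none}
After op 12 (git add f.txt): modified={none} staged={f.txt}
After op 13 (git commit): modified={none} staged={none}
After op 14 (modify g.txt): modified={g.txt} staged={none}
After op 15 (git add g.txt): modified={none} staged={g.txt}
After op 16 (git add g.txt): modified={none} staged={g.txt}
After op 17 (git add e.txt): modified={none} staged={g.txt}
After op 18 (modify a.txt): modified={a.txt} staged={g.txt}
After op 19 (git add a.txt): modified={none} staged={a.txt, g.txt}
After op 20 (git reset g.txt): modified={g.txt} staged={a.txt}
After op 21 (git reset g.txt): modified={g.txt} staged={a.txt}
After op 22 (git reset a.txt): modified={a.txt, g.txt} staged={none}
After op 23 (modify e.txt): modified={a.txt, e.txt, g.txt} staged={none}
After op 24 (git add g.txt): modified={a.txt, e.txt} staged={g.txt}
After op 25 (git commit): modified={a.txt, e.txt} staged={none}
After op 26 (modify f.txt): modified={a.txt, e.txt, f.txt} staged={none}
After op 27 (modify d.txt): modified={a.txt, d.txt, e.txt, f.txt} staged={none}
Final staged set: {none} -> count=0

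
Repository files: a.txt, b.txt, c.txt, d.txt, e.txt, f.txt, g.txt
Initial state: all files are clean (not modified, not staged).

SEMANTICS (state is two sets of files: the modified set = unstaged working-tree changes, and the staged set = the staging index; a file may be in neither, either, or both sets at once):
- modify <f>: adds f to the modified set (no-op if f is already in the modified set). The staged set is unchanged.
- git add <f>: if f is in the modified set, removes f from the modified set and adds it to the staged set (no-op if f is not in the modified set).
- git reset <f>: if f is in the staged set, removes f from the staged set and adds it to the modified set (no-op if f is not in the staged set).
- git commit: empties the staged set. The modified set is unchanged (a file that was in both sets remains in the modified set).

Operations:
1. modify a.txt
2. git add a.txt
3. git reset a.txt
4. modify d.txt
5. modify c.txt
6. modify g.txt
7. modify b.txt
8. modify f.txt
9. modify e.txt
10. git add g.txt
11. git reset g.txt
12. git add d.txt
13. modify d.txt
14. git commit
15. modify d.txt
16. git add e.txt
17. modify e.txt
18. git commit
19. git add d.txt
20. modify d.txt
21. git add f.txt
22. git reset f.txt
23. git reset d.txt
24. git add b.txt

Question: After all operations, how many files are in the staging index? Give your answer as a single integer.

After op 1 (modify a.txt): modified={a.txt} staged={none}
After op 2 (git add a.txt): modified={none} staged={a.txt}
After op 3 (git reset a.txt): modified={a.txt} staged={none}
After op 4 (modify d.txt): modified={a.txt, d.txt} staged={none}
After op 5 (modify c.txt): modified={a.txt, c.txt, d.txt} staged={none}
After op 6 (modify g.txt): modified={a.txt, c.txt, d.txt, g.txt} staged={none}
After op 7 (modify b.txt): modified={a.txt, b.txt, c.txt, d.txt, g.txt} staged={none}
After op 8 (modify f.txt): modified={a.txt, b.txt, c.txt, d.txt, f.txt, g.txt} staged={none}
After op 9 (modify e.txt): modified={a.txt, b.txt, c.txt, d.txt, e.txt, f.txt, g.txt} staged={none}
After op 10 (git add g.txt): modified={a.txt, b.txt, c.txt, d.txt, e.txt, f.txt} staged={g.txt}
After op 11 (git reset g.txt): modified={a.txt, b.txt, c.txt, d.txt, e.txt, f.txt, g.txt} staged={none}
After op 12 (git add d.txt): modified={a.txt, b.txt, c.txt, e.txt, f.txt, g.txt} staged={d.txt}
After op 13 (modify d.txt): modified={a.txt, b.txt, c.txt, d.txt, e.txt, f.txt, g.txt} staged={d.txt}
After op 14 (git commit): modified={a.txt, b.txt, c.txt, d.txt, e.txt, f.txt, g.txt} staged={none}
After op 15 (modify d.txt): modified={a.txt, b.txt, c.txt, d.txt, e.txt, f.txt, g.txt} staged={none}
After op 16 (git add e.txt): modified={a.txt, b.txt, c.txt, d.txt, f.txt, g.txt} staged={e.txt}
After op 17 (modify e.txt): modified={a.txt, b.txt, c.txt, d.txt, e.txt, f.txt, g.txt} staged={e.txt}
After op 18 (git commit): modified={a.txt, b.txt, c.txt, d.txt, e.txt, f.txt, g.txt} staged={none}
After op 19 (git add d.txt): modified={a.txt, b.txt, c.txt, e.txt, f.txt, g.txt} staged={d.txt}
After op 20 (modify d.txt): modified={a.txt, b.txt, c.txt, d.txt, e.txt, f.txt, g.txt} staged={d.txt}
After op 21 (git add f.txt): modified={a.txt, b.txt, c.txt, d.txt, e.txt, g.txt} staged={d.txt, f.txt}
After op 22 (git reset f.txt): modified={a.txt, b.txt, c.txt, d.txt, e.txt, f.txt, g.txt} staged={d.txt}
After op 23 (git reset d.txt): modified={a.txt, b.txt, c.txt, d.txt, e.txt, f.txt, g.txt} staged={none}
After op 24 (git add b.txt): modified={a.txt, c.txt, d.txt, e.txt, f.txt, g.txt} staged={b.txt}
Final staged set: {b.txt} -> count=1

Answer: 1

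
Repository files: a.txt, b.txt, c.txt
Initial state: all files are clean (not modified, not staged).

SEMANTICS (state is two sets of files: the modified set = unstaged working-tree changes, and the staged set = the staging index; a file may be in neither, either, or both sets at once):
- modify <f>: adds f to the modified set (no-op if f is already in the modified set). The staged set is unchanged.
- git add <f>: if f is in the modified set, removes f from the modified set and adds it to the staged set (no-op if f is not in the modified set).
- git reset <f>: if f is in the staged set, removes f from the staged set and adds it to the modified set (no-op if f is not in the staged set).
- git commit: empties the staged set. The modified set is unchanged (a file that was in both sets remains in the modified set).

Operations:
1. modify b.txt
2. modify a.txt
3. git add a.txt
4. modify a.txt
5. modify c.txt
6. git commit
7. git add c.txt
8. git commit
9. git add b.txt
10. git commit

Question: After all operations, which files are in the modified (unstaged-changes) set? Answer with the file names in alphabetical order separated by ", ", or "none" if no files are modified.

Answer: a.txt

Derivation:
After op 1 (modify b.txt): modified={b.txt} staged={none}
After op 2 (modify a.txt): modified={a.txt, b.txt} staged={none}
After op 3 (git add a.txt): modified={b.txt} staged={a.txt}
After op 4 (modify a.txt): modified={a.txt, b.txt} staged={a.txt}
After op 5 (modify c.txt): modified={a.txt, b.txt, c.txt} staged={a.txt}
After op 6 (git commit): modified={a.txt, b.txt, c.txt} staged={none}
After op 7 (git add c.txt): modified={a.txt, b.txt} staged={c.txt}
After op 8 (git commit): modified={a.txt, b.txt} staged={none}
After op 9 (git add b.txt): modified={a.txt} staged={b.txt}
After op 10 (git commit): modified={a.txt} staged={none}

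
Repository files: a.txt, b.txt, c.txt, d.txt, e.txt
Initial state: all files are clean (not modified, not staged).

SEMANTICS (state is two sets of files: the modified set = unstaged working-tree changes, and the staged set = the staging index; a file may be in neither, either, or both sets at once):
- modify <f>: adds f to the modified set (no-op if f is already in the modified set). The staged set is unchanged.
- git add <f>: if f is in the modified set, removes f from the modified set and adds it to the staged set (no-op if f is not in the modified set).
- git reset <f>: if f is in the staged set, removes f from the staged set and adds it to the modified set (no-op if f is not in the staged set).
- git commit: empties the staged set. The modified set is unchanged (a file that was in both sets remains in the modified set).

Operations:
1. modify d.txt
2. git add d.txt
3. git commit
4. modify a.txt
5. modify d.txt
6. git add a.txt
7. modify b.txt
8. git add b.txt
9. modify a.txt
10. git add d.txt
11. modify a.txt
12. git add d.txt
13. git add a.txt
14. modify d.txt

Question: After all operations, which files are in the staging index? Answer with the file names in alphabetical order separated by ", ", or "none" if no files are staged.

Answer: a.txt, b.txt, d.txt

Derivation:
After op 1 (modify d.txt): modified={d.txt} staged={none}
After op 2 (git add d.txt): modified={none} staged={d.txt}
After op 3 (git commit): modified={none} staged={none}
After op 4 (modify a.txt): modified={a.txt} staged={none}
After op 5 (modify d.txt): modified={a.txt, d.txt} staged={none}
After op 6 (git add a.txt): modified={d.txt} staged={a.txt}
After op 7 (modify b.txt): modified={b.txt, d.txt} staged={a.txt}
After op 8 (git add b.txt): modified={d.txt} staged={a.txt, b.txt}
After op 9 (modify a.txt): modified={a.txt, d.txt} staged={a.txt, b.txt}
After op 10 (git add d.txt): modified={a.txt} staged={a.txt, b.txt, d.txt}
After op 11 (modify a.txt): modified={a.txt} staged={a.txt, b.txt, d.txt}
After op 12 (git add d.txt): modified={a.txt} staged={a.txt, b.txt, d.txt}
After op 13 (git add a.txt): modified={none} staged={a.txt, b.txt, d.txt}
After op 14 (modify d.txt): modified={d.txt} staged={a.txt, b.txt, d.txt}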